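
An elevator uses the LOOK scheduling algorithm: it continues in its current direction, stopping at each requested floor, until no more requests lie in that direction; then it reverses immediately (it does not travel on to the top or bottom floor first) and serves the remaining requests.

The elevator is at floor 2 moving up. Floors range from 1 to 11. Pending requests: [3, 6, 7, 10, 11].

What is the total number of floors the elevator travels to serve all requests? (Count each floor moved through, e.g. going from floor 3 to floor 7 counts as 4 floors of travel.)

Answer: 9

Derivation:
Start at floor 2 moving up, LOOK stop order: [3, 6, 7, 10, 11]
  2 → 3: |3-2| = 1, total = 1
  3 → 6: |6-3| = 3, total = 4
  6 → 7: |7-6| = 1, total = 5
  7 → 10: |10-7| = 3, total = 8
  10 → 11: |11-10| = 1, total = 9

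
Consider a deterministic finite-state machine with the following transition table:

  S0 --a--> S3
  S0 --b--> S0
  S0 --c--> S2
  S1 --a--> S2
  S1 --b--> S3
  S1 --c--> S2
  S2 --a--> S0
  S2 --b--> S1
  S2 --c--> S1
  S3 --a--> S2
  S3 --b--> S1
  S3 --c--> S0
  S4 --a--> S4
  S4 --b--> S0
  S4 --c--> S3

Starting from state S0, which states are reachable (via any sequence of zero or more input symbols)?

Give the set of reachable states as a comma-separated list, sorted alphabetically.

BFS from S0:
  visit S0: S0--a-->S3 (new), S0--b-->S0 (seen), S0--c-->S2 (new)
  visit S3: S3--a-->S2 (seen), S3--b-->S1 (new), S3--c-->S0 (seen)
  visit S2: S2--a-->S0 (seen), S2--b-->S1 (seen), S2--c-->S1 (seen)
  visit S1: S1--a-->S2 (seen), S1--b-->S3 (seen), S1--c-->S2 (seen)

Answer: S0, S1, S2, S3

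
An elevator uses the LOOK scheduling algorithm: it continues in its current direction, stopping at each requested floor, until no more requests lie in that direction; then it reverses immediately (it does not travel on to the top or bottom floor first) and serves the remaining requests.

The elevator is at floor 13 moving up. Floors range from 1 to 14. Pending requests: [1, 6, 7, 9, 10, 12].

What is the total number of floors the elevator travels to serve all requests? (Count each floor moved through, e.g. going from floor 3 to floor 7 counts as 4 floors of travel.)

Answer: 12

Derivation:
Start at floor 13 moving up, LOOK stop order: [12, 10, 9, 7, 6, 1]
  13 → 12: |12-13| = 1, total = 1
  12 → 10: |10-12| = 2, total = 3
  10 → 9: |9-10| = 1, total = 4
  9 → 7: |7-9| = 2, total = 6
  7 → 6: |6-7| = 1, total = 7
  6 → 1: |1-6| = 5, total = 12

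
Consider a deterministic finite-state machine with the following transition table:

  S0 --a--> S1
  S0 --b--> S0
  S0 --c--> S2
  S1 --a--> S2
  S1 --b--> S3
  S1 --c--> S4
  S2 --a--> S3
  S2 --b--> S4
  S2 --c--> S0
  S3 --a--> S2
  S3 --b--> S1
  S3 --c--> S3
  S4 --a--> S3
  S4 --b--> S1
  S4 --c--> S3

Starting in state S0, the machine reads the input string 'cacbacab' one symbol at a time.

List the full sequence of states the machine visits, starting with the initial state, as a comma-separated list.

Answer: S0, S2, S3, S3, S1, S2, S0, S1, S3

Derivation:
Start: S0
  read 'c': S0 --c--> S2
  read 'a': S2 --a--> S3
  read 'c': S3 --c--> S3
  read 'b': S3 --b--> S1
  read 'a': S1 --a--> S2
  read 'c': S2 --c--> S0
  read 'a': S0 --a--> S1
  read 'b': S1 --b--> S3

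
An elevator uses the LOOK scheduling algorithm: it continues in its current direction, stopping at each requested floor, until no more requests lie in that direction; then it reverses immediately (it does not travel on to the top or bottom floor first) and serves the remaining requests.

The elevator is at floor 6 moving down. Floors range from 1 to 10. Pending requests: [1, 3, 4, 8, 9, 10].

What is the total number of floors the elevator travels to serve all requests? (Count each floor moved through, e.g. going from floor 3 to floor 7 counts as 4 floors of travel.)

Start at floor 6 moving down, LOOK stop order: [4, 3, 1, 8, 9, 10]
  6 → 4: |4-6| = 2, total = 2
  4 → 3: |3-4| = 1, total = 3
  3 → 1: |1-3| = 2, total = 5
  1 → 8: |8-1| = 7, total = 12
  8 → 9: |9-8| = 1, total = 13
  9 → 10: |10-9| = 1, total = 14

Answer: 14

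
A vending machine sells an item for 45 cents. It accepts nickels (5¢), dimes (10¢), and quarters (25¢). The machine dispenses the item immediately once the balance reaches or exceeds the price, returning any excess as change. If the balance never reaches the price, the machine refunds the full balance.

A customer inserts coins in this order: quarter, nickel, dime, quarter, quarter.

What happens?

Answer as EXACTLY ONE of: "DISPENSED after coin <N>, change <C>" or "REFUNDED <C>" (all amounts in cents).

Price: 45¢
Coin 1 (quarter, 25¢): balance = 25¢
Coin 2 (nickel, 5¢): balance = 30¢
Coin 3 (dime, 10¢): balance = 40¢
Coin 4 (quarter, 25¢): balance = 65¢
  → balance >= price → DISPENSE, change = 65 - 45 = 20¢

Answer: DISPENSED after coin 4, change 20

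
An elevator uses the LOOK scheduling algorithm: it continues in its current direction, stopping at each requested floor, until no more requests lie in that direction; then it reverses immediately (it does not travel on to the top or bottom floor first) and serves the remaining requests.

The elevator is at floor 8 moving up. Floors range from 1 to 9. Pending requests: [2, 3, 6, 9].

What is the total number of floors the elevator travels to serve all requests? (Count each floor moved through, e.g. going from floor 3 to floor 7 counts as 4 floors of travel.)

Start at floor 8 moving up, LOOK stop order: [9, 6, 3, 2]
  8 → 9: |9-8| = 1, total = 1
  9 → 6: |6-9| = 3, total = 4
  6 → 3: |3-6| = 3, total = 7
  3 → 2: |2-3| = 1, total = 8

Answer: 8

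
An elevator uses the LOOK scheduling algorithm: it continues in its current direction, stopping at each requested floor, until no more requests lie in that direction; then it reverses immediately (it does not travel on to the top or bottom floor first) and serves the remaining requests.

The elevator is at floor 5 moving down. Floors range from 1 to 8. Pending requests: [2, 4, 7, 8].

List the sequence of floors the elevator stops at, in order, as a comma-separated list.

Current: 5, moving DOWN
Serve below first (descending): [4, 2]
Then reverse, serve above (ascending): [7, 8]

Answer: 4, 2, 7, 8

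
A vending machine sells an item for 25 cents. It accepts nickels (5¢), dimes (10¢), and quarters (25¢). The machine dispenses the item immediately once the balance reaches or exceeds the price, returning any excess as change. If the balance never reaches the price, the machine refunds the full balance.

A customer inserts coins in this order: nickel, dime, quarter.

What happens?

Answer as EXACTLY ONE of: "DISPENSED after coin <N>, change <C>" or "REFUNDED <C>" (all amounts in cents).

Price: 25¢
Coin 1 (nickel, 5¢): balance = 5¢
Coin 2 (dime, 10¢): balance = 15¢
Coin 3 (quarter, 25¢): balance = 40¢
  → balance >= price → DISPENSE, change = 40 - 25 = 15¢

Answer: DISPENSED after coin 3, change 15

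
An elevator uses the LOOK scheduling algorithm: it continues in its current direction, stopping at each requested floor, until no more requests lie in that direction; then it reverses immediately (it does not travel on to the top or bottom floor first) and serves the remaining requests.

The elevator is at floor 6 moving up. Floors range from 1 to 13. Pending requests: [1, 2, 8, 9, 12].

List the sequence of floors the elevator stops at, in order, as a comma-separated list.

Current: 6, moving UP
Serve above first (ascending): [8, 9, 12]
Then reverse, serve below (descending): [2, 1]

Answer: 8, 9, 12, 2, 1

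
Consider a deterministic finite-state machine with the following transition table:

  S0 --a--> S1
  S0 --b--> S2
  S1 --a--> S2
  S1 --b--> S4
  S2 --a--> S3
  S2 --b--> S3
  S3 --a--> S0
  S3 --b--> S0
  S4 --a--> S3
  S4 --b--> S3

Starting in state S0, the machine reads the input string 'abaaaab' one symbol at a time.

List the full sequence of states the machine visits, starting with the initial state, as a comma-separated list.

Start: S0
  read 'a': S0 --a--> S1
  read 'b': S1 --b--> S4
  read 'a': S4 --a--> S3
  read 'a': S3 --a--> S0
  read 'a': S0 --a--> S1
  read 'a': S1 --a--> S2
  read 'b': S2 --b--> S3

Answer: S0, S1, S4, S3, S0, S1, S2, S3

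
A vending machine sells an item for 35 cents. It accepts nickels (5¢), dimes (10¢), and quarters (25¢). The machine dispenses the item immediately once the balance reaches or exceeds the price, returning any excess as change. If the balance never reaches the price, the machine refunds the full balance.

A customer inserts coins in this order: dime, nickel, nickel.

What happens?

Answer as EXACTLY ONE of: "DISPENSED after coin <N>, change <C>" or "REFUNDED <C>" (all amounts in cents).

Answer: REFUNDED 20

Derivation:
Price: 35¢
Coin 1 (dime, 10¢): balance = 10¢
Coin 2 (nickel, 5¢): balance = 15¢
Coin 3 (nickel, 5¢): balance = 20¢
All coins inserted, balance 20¢ < price 35¢ → REFUND 20¢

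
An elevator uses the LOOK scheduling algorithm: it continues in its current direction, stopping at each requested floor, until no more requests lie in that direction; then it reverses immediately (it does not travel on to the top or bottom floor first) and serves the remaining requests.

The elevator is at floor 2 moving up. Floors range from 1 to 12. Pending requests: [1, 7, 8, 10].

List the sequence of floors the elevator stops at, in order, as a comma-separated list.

Current: 2, moving UP
Serve above first (ascending): [7, 8, 10]
Then reverse, serve below (descending): [1]

Answer: 7, 8, 10, 1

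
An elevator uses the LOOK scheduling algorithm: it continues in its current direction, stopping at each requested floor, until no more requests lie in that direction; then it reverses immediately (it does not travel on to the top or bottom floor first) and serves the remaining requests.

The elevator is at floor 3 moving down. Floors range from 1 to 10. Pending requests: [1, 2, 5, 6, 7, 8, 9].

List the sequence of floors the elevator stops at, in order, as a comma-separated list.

Answer: 2, 1, 5, 6, 7, 8, 9

Derivation:
Current: 3, moving DOWN
Serve below first (descending): [2, 1]
Then reverse, serve above (ascending): [5, 6, 7, 8, 9]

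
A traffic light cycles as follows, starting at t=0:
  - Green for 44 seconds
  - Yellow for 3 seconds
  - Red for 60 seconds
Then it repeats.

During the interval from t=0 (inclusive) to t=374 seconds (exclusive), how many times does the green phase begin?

Cycle = 44+3+60 = 107s
green phase starts at t = k*107 + 0 for k=0,1,2,...
Need k*107+0 < 374 → k < 3.495
k ∈ {0, ..., 3} → 4 starts

Answer: 4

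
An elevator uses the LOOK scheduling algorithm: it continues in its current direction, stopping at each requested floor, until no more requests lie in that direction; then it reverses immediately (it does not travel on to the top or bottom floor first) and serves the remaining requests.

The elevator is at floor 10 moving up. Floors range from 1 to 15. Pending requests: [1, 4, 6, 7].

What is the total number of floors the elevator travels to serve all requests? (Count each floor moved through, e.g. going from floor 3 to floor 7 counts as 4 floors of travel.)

Start at floor 10 moving up, LOOK stop order: [7, 6, 4, 1]
  10 → 7: |7-10| = 3, total = 3
  7 → 6: |6-7| = 1, total = 4
  6 → 4: |4-6| = 2, total = 6
  4 → 1: |1-4| = 3, total = 9

Answer: 9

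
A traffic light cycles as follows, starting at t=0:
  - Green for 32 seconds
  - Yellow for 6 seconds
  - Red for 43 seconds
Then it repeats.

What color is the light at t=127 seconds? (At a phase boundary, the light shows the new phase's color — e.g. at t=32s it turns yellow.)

Cycle length = 32 + 6 + 43 = 81s
t = 127, phase_t = 127 mod 81 = 46
46 >= 38 → RED

Answer: red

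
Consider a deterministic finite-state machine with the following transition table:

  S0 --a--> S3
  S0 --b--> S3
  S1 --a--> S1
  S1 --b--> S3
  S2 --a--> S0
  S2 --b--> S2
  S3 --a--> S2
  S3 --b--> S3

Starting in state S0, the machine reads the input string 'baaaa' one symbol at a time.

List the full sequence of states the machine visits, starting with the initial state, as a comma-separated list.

Start: S0
  read 'b': S0 --b--> S3
  read 'a': S3 --a--> S2
  read 'a': S2 --a--> S0
  read 'a': S0 --a--> S3
  read 'a': S3 --a--> S2

Answer: S0, S3, S2, S0, S3, S2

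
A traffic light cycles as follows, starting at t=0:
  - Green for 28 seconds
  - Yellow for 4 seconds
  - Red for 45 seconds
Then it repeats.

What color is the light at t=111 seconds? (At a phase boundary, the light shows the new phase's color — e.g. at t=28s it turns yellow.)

Answer: red

Derivation:
Cycle length = 28 + 4 + 45 = 77s
t = 111, phase_t = 111 mod 77 = 34
34 >= 32 → RED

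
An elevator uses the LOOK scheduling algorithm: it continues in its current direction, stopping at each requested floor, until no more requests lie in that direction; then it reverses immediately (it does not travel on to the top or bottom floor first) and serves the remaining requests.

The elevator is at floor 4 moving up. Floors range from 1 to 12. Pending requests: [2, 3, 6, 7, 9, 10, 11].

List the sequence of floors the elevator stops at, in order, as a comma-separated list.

Current: 4, moving UP
Serve above first (ascending): [6, 7, 9, 10, 11]
Then reverse, serve below (descending): [3, 2]

Answer: 6, 7, 9, 10, 11, 3, 2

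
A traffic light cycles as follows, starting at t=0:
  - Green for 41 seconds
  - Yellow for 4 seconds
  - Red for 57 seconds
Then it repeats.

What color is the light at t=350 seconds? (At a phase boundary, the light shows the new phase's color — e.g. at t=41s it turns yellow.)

Cycle length = 41 + 4 + 57 = 102s
t = 350, phase_t = 350 mod 102 = 44
41 <= 44 < 45 (yellow end) → YELLOW

Answer: yellow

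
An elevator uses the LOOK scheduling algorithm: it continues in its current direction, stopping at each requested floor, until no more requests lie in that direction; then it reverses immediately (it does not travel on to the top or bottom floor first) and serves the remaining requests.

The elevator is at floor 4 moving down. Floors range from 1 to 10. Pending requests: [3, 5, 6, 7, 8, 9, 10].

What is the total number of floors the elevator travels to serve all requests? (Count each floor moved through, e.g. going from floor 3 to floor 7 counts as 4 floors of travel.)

Answer: 8

Derivation:
Start at floor 4 moving down, LOOK stop order: [3, 5, 6, 7, 8, 9, 10]
  4 → 3: |3-4| = 1, total = 1
  3 → 5: |5-3| = 2, total = 3
  5 → 6: |6-5| = 1, total = 4
  6 → 7: |7-6| = 1, total = 5
  7 → 8: |8-7| = 1, total = 6
  8 → 9: |9-8| = 1, total = 7
  9 → 10: |10-9| = 1, total = 8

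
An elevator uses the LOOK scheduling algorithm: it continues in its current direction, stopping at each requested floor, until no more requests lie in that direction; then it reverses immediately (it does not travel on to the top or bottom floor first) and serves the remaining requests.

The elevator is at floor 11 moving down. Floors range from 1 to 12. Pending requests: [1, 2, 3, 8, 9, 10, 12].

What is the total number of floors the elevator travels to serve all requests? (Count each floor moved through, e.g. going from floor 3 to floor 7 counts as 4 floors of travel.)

Answer: 21

Derivation:
Start at floor 11 moving down, LOOK stop order: [10, 9, 8, 3, 2, 1, 12]
  11 → 10: |10-11| = 1, total = 1
  10 → 9: |9-10| = 1, total = 2
  9 → 8: |8-9| = 1, total = 3
  8 → 3: |3-8| = 5, total = 8
  3 → 2: |2-3| = 1, total = 9
  2 → 1: |1-2| = 1, total = 10
  1 → 12: |12-1| = 11, total = 21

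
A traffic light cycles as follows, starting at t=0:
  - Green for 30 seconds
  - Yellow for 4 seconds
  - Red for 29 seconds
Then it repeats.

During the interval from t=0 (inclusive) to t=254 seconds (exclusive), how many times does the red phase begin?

Cycle = 30+4+29 = 63s
red phase starts at t = k*63 + 34 for k=0,1,2,...
Need k*63+34 < 254 → k < 3.492
k ∈ {0, ..., 3} → 4 starts

Answer: 4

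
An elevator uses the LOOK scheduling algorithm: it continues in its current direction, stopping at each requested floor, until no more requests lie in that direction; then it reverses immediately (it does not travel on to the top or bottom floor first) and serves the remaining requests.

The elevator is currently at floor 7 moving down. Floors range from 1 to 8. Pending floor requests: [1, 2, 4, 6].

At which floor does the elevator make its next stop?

Current floor: 7, direction: down
Requests above: []
Requests below: [1, 2, 4, 6]
Moving down and requests lie below → nearest below is max([1, 2, 4, 6]) = 6

Answer: 6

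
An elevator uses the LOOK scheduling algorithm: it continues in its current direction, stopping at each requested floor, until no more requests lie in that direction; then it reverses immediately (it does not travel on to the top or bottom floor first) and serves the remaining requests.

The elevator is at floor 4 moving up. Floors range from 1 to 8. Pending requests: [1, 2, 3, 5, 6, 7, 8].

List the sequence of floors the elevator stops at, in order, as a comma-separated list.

Current: 4, moving UP
Serve above first (ascending): [5, 6, 7, 8]
Then reverse, serve below (descending): [3, 2, 1]

Answer: 5, 6, 7, 8, 3, 2, 1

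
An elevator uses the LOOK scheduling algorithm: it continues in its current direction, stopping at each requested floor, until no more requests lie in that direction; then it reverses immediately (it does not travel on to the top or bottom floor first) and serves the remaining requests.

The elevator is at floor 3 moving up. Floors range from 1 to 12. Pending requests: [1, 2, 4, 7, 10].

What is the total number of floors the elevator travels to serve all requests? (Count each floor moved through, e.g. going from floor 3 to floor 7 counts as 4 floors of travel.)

Answer: 16

Derivation:
Start at floor 3 moving up, LOOK stop order: [4, 7, 10, 2, 1]
  3 → 4: |4-3| = 1, total = 1
  4 → 7: |7-4| = 3, total = 4
  7 → 10: |10-7| = 3, total = 7
  10 → 2: |2-10| = 8, total = 15
  2 → 1: |1-2| = 1, total = 16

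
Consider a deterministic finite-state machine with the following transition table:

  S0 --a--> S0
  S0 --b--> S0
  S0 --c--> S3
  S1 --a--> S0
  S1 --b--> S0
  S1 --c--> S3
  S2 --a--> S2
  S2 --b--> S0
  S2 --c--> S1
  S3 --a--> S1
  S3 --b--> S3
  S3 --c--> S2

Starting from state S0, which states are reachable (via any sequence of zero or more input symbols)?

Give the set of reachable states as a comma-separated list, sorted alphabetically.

BFS from S0:
  visit S0: S0--a-->S0 (seen), S0--b-->S0 (seen), S0--c-->S3 (new)
  visit S3: S3--a-->S1 (new), S3--b-->S3 (seen), S3--c-->S2 (new)
  visit S1: S1--a-->S0 (seen), S1--b-->S0 (seen), S1--c-->S3 (seen)
  visit S2: S2--a-->S2 (seen), S2--b-->S0 (seen), S2--c-->S1 (seen)

Answer: S0, S1, S2, S3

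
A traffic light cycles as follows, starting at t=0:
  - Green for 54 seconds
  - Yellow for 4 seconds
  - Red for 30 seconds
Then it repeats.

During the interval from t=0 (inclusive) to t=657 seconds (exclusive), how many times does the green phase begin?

Answer: 8

Derivation:
Cycle = 54+4+30 = 88s
green phase starts at t = k*88 + 0 for k=0,1,2,...
Need k*88+0 < 657 → k < 7.466
k ∈ {0, ..., 7} → 8 starts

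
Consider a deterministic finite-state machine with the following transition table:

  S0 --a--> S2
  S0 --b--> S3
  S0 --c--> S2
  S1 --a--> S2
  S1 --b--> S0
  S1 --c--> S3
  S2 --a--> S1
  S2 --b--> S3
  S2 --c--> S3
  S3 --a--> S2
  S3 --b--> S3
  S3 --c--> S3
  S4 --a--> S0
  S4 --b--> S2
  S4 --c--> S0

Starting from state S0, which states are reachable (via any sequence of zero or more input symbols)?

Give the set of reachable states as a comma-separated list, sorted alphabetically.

BFS from S0:
  visit S0: S0--a-->S2 (new), S0--b-->S3 (new), S0--c-->S2 (seen)
  visit S2: S2--a-->S1 (new), S2--b-->S3 (seen), S2--c-->S3 (seen)
  visit S3: S3--a-->S2 (seen), S3--b-->S3 (seen), S3--c-->S3 (seen)
  visit S1: S1--a-->S2 (seen), S1--b-->S0 (seen), S1--c-->S3 (seen)

Answer: S0, S1, S2, S3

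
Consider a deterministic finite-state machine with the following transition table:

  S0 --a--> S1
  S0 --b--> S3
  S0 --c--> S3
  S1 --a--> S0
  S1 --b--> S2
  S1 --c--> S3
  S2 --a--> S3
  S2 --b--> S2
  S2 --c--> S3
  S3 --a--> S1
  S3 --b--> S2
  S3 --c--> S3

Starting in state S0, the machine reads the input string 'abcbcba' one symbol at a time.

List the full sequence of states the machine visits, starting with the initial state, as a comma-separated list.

Answer: S0, S1, S2, S3, S2, S3, S2, S3

Derivation:
Start: S0
  read 'a': S0 --a--> S1
  read 'b': S1 --b--> S2
  read 'c': S2 --c--> S3
  read 'b': S3 --b--> S2
  read 'c': S2 --c--> S3
  read 'b': S3 --b--> S2
  read 'a': S2 --a--> S3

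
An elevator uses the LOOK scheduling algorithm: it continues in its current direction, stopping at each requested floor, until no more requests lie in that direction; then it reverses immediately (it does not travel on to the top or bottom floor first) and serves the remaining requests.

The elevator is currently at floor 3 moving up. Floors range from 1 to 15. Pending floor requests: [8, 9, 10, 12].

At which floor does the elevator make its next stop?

Current floor: 3, direction: up
Requests above: [8, 9, 10, 12]
Requests below: []
Moving up and requests lie above → nearest above is min([8, 9, 10, 12]) = 8

Answer: 8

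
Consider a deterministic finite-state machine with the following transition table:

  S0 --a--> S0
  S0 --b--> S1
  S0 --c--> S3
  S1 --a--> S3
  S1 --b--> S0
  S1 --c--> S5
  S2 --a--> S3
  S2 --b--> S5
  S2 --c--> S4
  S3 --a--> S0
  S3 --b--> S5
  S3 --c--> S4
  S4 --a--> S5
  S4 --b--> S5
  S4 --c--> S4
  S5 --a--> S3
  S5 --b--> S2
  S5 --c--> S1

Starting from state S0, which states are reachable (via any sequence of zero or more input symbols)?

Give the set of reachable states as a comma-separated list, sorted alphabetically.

BFS from S0:
  visit S0: S0--a-->S0 (seen), S0--b-->S1 (new), S0--c-->S3 (new)
  visit S1: S1--a-->S3 (seen), S1--b-->S0 (seen), S1--c-->S5 (new)
  visit S3: S3--a-->S0 (seen), S3--b-->S5 (seen), S3--c-->S4 (new)
  visit S5: S5--a-->S3 (seen), S5--b-->S2 (new), S5--c-->S1 (seen)
  visit S4: S4--a-->S5 (seen), S4--b-->S5 (seen), S4--c-->S4 (seen)
  visit S2: S2--a-->S3 (seen), S2--b-->S5 (seen), S2--c-->S4 (seen)

Answer: S0, S1, S2, S3, S4, S5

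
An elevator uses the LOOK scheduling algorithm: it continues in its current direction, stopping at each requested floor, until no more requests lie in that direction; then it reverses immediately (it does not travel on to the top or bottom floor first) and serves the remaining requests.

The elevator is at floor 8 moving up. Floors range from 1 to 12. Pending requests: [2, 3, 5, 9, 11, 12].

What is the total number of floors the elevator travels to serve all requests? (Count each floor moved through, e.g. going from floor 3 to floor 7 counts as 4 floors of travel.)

Answer: 14

Derivation:
Start at floor 8 moving up, LOOK stop order: [9, 11, 12, 5, 3, 2]
  8 → 9: |9-8| = 1, total = 1
  9 → 11: |11-9| = 2, total = 3
  11 → 12: |12-11| = 1, total = 4
  12 → 5: |5-12| = 7, total = 11
  5 → 3: |3-5| = 2, total = 13
  3 → 2: |2-3| = 1, total = 14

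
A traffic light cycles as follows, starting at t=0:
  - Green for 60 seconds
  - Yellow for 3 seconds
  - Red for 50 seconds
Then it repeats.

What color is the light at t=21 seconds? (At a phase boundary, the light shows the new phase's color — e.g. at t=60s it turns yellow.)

Answer: green

Derivation:
Cycle length = 60 + 3 + 50 = 113s
t = 21, phase_t = 21 mod 113 = 21
21 < 60 (green end) → GREEN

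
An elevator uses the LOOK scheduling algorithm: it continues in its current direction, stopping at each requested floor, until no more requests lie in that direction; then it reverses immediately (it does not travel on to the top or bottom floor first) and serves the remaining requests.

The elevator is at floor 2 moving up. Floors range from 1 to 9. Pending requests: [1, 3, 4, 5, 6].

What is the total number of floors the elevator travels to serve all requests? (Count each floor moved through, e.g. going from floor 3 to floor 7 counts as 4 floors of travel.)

Start at floor 2 moving up, LOOK stop order: [3, 4, 5, 6, 1]
  2 → 3: |3-2| = 1, total = 1
  3 → 4: |4-3| = 1, total = 2
  4 → 5: |5-4| = 1, total = 3
  5 → 6: |6-5| = 1, total = 4
  6 → 1: |1-6| = 5, total = 9

Answer: 9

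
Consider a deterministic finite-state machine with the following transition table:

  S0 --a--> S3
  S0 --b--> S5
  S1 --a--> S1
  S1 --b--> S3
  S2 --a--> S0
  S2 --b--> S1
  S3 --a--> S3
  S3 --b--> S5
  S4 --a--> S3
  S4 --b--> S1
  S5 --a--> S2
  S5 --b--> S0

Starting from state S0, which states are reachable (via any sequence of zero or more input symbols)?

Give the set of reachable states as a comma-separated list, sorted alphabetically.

BFS from S0:
  visit S0: S0--a-->S3 (new), S0--b-->S5 (new)
  visit S3: S3--a-->S3 (seen), S3--b-->S5 (seen)
  visit S5: S5--a-->S2 (new), S5--b-->S0 (seen)
  visit S2: S2--a-->S0 (seen), S2--b-->S1 (new)
  visit S1: S1--a-->S1 (seen), S1--b-->S3 (seen)

Answer: S0, S1, S2, S3, S5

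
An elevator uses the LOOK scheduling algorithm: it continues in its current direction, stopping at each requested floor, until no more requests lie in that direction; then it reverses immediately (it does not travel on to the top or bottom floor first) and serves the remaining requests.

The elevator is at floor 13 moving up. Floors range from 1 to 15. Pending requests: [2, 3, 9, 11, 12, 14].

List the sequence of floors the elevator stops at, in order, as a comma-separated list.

Answer: 14, 12, 11, 9, 3, 2

Derivation:
Current: 13, moving UP
Serve above first (ascending): [14]
Then reverse, serve below (descending): [12, 11, 9, 3, 2]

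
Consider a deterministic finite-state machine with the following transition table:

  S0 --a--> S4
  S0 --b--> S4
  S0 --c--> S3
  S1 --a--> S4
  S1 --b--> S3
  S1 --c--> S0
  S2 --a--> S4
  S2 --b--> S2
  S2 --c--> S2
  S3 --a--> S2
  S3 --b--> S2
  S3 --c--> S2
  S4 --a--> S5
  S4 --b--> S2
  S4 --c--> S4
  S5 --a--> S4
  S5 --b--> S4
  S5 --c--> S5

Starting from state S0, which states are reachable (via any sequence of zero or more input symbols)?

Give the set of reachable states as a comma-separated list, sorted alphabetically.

BFS from S0:
  visit S0: S0--a-->S4 (new), S0--b-->S4 (seen), S0--c-->S3 (new)
  visit S4: S4--a-->S5 (new), S4--b-->S2 (new), S4--c-->S4 (seen)
  visit S3: S3--a-->S2 (seen), S3--b-->S2 (seen), S3--c-->S2 (seen)
  visit S5: S5--a-->S4 (seen), S5--b-->S4 (seen), S5--c-->S5 (seen)
  visit S2: S2--a-->S4 (seen), S2--b-->S2 (seen), S2--c-->S2 (seen)

Answer: S0, S2, S3, S4, S5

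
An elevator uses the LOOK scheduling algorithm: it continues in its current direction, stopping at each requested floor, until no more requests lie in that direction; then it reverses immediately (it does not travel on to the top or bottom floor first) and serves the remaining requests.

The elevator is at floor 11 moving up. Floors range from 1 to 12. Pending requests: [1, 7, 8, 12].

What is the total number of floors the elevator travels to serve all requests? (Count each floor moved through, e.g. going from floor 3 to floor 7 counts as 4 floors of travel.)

Start at floor 11 moving up, LOOK stop order: [12, 8, 7, 1]
  11 → 12: |12-11| = 1, total = 1
  12 → 8: |8-12| = 4, total = 5
  8 → 7: |7-8| = 1, total = 6
  7 → 1: |1-7| = 6, total = 12

Answer: 12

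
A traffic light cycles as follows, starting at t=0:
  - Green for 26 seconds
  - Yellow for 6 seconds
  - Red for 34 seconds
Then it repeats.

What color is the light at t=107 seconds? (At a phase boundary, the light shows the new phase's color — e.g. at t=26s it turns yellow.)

Cycle length = 26 + 6 + 34 = 66s
t = 107, phase_t = 107 mod 66 = 41
41 >= 32 → RED

Answer: red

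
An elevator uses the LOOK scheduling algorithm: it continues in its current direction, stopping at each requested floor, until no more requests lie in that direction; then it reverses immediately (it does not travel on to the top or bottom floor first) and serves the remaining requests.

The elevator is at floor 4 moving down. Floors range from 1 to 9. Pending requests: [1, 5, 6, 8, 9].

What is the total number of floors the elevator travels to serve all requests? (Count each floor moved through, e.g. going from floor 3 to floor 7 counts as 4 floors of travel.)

Start at floor 4 moving down, LOOK stop order: [1, 5, 6, 8, 9]
  4 → 1: |1-4| = 3, total = 3
  1 → 5: |5-1| = 4, total = 7
  5 → 6: |6-5| = 1, total = 8
  6 → 8: |8-6| = 2, total = 10
  8 → 9: |9-8| = 1, total = 11

Answer: 11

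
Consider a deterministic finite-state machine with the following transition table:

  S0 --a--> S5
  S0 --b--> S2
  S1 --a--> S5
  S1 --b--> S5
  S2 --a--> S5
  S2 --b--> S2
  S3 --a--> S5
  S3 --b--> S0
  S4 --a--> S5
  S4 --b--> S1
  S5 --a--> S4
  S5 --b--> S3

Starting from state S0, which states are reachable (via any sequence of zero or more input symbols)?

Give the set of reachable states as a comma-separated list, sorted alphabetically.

Answer: S0, S1, S2, S3, S4, S5

Derivation:
BFS from S0:
  visit S0: S0--a-->S5 (new), S0--b-->S2 (new)
  visit S5: S5--a-->S4 (new), S5--b-->S3 (new)
  visit S2: S2--a-->S5 (seen), S2--b-->S2 (seen)
  visit S4: S4--a-->S5 (seen), S4--b-->S1 (new)
  visit S3: S3--a-->S5 (seen), S3--b-->S0 (seen)
  visit S1: S1--a-->S5 (seen), S1--b-->S5 (seen)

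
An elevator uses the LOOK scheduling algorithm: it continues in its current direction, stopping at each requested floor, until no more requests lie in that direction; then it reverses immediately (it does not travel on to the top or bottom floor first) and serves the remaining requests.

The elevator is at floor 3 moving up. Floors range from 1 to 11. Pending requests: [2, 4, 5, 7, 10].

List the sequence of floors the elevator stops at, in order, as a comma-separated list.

Answer: 4, 5, 7, 10, 2

Derivation:
Current: 3, moving UP
Serve above first (ascending): [4, 5, 7, 10]
Then reverse, serve below (descending): [2]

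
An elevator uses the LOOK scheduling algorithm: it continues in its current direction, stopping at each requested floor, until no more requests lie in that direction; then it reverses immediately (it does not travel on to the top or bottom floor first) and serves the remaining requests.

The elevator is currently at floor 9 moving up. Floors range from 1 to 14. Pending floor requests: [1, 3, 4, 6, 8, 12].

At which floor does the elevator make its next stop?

Answer: 12

Derivation:
Current floor: 9, direction: up
Requests above: [12]
Requests below: [1, 3, 4, 6, 8]
Moving up and requests lie above → nearest above is min([12]) = 12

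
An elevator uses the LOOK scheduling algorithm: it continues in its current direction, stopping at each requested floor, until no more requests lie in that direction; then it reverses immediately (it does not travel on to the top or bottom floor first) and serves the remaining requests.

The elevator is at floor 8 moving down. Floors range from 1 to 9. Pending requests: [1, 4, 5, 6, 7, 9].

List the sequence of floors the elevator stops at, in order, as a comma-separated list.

Current: 8, moving DOWN
Serve below first (descending): [7, 6, 5, 4, 1]
Then reverse, serve above (ascending): [9]

Answer: 7, 6, 5, 4, 1, 9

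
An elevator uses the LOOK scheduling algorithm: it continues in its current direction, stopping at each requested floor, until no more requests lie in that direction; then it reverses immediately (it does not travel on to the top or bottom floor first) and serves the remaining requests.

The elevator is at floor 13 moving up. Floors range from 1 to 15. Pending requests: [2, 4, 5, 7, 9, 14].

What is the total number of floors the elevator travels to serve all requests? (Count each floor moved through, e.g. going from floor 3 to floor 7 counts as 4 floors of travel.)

Answer: 13

Derivation:
Start at floor 13 moving up, LOOK stop order: [14, 9, 7, 5, 4, 2]
  13 → 14: |14-13| = 1, total = 1
  14 → 9: |9-14| = 5, total = 6
  9 → 7: |7-9| = 2, total = 8
  7 → 5: |5-7| = 2, total = 10
  5 → 4: |4-5| = 1, total = 11
  4 → 2: |2-4| = 2, total = 13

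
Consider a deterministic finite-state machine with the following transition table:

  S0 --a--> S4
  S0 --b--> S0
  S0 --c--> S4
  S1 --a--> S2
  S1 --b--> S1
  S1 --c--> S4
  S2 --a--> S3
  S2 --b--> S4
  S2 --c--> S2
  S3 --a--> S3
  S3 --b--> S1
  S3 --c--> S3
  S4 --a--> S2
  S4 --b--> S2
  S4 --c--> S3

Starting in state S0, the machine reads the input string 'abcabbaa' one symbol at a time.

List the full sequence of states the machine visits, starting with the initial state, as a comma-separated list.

Start: S0
  read 'a': S0 --a--> S4
  read 'b': S4 --b--> S2
  read 'c': S2 --c--> S2
  read 'a': S2 --a--> S3
  read 'b': S3 --b--> S1
  read 'b': S1 --b--> S1
  read 'a': S1 --a--> S2
  read 'a': S2 --a--> S3

Answer: S0, S4, S2, S2, S3, S1, S1, S2, S3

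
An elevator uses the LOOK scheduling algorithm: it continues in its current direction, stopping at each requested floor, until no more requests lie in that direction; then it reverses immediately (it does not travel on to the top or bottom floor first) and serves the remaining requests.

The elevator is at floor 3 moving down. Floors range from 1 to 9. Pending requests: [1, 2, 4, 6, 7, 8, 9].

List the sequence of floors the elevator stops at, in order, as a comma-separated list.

Current: 3, moving DOWN
Serve below first (descending): [2, 1]
Then reverse, serve above (ascending): [4, 6, 7, 8, 9]

Answer: 2, 1, 4, 6, 7, 8, 9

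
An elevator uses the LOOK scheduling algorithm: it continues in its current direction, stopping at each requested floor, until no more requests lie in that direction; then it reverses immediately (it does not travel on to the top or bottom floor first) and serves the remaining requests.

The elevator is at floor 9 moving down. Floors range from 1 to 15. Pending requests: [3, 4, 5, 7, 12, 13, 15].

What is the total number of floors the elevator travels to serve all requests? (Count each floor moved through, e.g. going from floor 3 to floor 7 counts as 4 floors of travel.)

Start at floor 9 moving down, LOOK stop order: [7, 5, 4, 3, 12, 13, 15]
  9 → 7: |7-9| = 2, total = 2
  7 → 5: |5-7| = 2, total = 4
  5 → 4: |4-5| = 1, total = 5
  4 → 3: |3-4| = 1, total = 6
  3 → 12: |12-3| = 9, total = 15
  12 → 13: |13-12| = 1, total = 16
  13 → 15: |15-13| = 2, total = 18

Answer: 18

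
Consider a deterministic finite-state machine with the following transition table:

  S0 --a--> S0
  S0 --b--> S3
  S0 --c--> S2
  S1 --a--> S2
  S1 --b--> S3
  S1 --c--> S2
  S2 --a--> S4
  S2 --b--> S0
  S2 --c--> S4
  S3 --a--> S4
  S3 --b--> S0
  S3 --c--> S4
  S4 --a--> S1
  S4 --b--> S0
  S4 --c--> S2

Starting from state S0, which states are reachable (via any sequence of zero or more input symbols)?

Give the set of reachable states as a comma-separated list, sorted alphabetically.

Answer: S0, S1, S2, S3, S4

Derivation:
BFS from S0:
  visit S0: S0--a-->S0 (seen), S0--b-->S3 (new), S0--c-->S2 (new)
  visit S3: S3--a-->S4 (new), S3--b-->S0 (seen), S3--c-->S4 (seen)
  visit S2: S2--a-->S4 (seen), S2--b-->S0 (seen), S2--c-->S4 (seen)
  visit S4: S4--a-->S1 (new), S4--b-->S0 (seen), S4--c-->S2 (seen)
  visit S1: S1--a-->S2 (seen), S1--b-->S3 (seen), S1--c-->S2 (seen)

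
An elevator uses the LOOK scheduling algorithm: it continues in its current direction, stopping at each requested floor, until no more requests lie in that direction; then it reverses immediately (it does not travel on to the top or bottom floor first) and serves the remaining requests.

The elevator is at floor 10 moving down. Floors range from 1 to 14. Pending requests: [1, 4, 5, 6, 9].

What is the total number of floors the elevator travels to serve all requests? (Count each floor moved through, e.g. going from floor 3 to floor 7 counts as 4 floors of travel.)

Start at floor 10 moving down, LOOK stop order: [9, 6, 5, 4, 1]
  10 → 9: |9-10| = 1, total = 1
  9 → 6: |6-9| = 3, total = 4
  6 → 5: |5-6| = 1, total = 5
  5 → 4: |4-5| = 1, total = 6
  4 → 1: |1-4| = 3, total = 9

Answer: 9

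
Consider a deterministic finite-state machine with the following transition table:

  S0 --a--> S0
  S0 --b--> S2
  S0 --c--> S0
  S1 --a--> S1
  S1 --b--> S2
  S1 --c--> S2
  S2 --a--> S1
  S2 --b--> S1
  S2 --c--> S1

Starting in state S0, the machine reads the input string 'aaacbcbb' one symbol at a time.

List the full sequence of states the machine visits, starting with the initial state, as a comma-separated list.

Start: S0
  read 'a': S0 --a--> S0
  read 'a': S0 --a--> S0
  read 'a': S0 --a--> S0
  read 'c': S0 --c--> S0
  read 'b': S0 --b--> S2
  read 'c': S2 --c--> S1
  read 'b': S1 --b--> S2
  read 'b': S2 --b--> S1

Answer: S0, S0, S0, S0, S0, S2, S1, S2, S1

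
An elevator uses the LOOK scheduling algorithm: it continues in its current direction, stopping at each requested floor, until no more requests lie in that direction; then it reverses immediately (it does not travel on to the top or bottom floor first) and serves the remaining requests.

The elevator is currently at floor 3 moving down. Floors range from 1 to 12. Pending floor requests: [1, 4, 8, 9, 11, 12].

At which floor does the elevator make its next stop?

Answer: 1

Derivation:
Current floor: 3, direction: down
Requests above: [4, 8, 9, 11, 12]
Requests below: [1]
Moving down and requests lie below → nearest below is max([1]) = 1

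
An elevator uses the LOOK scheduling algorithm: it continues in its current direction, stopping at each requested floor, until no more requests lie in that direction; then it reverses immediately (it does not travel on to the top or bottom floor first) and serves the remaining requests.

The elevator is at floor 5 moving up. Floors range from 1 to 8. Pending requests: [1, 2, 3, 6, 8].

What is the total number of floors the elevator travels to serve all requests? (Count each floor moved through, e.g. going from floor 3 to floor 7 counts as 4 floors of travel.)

Start at floor 5 moving up, LOOK stop order: [6, 8, 3, 2, 1]
  5 → 6: |6-5| = 1, total = 1
  6 → 8: |8-6| = 2, total = 3
  8 → 3: |3-8| = 5, total = 8
  3 → 2: |2-3| = 1, total = 9
  2 → 1: |1-2| = 1, total = 10

Answer: 10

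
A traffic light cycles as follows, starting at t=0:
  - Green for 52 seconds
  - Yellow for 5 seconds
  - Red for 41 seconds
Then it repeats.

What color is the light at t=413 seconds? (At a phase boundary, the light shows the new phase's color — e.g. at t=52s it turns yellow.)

Cycle length = 52 + 5 + 41 = 98s
t = 413, phase_t = 413 mod 98 = 21
21 < 52 (green end) → GREEN

Answer: green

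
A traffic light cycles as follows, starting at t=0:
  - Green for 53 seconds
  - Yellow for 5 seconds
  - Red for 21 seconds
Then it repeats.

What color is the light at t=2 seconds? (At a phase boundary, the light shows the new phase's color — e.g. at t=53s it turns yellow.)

Answer: green

Derivation:
Cycle length = 53 + 5 + 21 = 79s
t = 2, phase_t = 2 mod 79 = 2
2 < 53 (green end) → GREEN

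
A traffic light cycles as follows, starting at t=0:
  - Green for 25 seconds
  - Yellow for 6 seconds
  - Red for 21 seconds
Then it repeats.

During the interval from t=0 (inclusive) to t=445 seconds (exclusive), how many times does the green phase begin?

Answer: 9

Derivation:
Cycle = 25+6+21 = 52s
green phase starts at t = k*52 + 0 for k=0,1,2,...
Need k*52+0 < 445 → k < 8.558
k ∈ {0, ..., 8} → 9 starts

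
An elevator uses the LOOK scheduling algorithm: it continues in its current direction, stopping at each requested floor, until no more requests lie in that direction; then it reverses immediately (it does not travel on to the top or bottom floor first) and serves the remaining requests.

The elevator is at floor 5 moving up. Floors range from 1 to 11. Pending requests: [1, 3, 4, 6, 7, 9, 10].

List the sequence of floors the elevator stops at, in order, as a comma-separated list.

Answer: 6, 7, 9, 10, 4, 3, 1

Derivation:
Current: 5, moving UP
Serve above first (ascending): [6, 7, 9, 10]
Then reverse, serve below (descending): [4, 3, 1]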